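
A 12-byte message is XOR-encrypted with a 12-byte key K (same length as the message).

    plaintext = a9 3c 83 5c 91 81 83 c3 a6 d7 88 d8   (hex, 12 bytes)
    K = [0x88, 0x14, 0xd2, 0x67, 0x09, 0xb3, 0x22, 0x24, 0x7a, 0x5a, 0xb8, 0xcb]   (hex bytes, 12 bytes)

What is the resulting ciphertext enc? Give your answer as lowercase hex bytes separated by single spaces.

21 28 51 3b 98 32 a1 e7 dc 8d 30 13

XOR is its own inverse, so applying the key byte-wise gives the result directly.
10101001 XOR 10001000 = 00100001
00111100 XOR 00010100 = 00101000
10000011 XOR 11010010 = 01010001
01011100 XOR 01100111 = 00111011
10010001 XOR 00001001 = 10011000
10000001 XOR 10110011 = 00110010
10000011 XOR 00100010 = 10100001
11000011 XOR 00100100 = 11100111
10100110 XOR 01111010 = 11011100
11010111 XOR 01011010 = 10001101
10001000 XOR 10111000 = 00110000
11011000 XOR 11001011 = 00010011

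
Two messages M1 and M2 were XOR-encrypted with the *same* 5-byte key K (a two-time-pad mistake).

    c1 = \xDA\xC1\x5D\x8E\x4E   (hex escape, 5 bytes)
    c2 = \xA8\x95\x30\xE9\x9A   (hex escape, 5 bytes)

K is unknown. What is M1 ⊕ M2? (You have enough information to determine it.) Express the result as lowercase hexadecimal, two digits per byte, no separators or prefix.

72546d67d4

c1 ⊕ c2 = (M1 ⊕ K) ⊕ (M2 ⊕ K) = M1 ⊕ M2 — the shared key cancels under XOR.
da ⊕ a8 = 72
c1 ⊕ 95 = 54
5d ⊕ 30 = 6d
8e ⊕ e9 = 67
4e ⊕ 9a = d4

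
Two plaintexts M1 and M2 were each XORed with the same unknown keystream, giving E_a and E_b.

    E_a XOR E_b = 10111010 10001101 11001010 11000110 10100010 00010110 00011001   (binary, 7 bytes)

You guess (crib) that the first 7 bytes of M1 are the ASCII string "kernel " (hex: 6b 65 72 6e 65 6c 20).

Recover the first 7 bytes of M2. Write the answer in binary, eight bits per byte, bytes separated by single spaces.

11010001 11101000 10111000 10101000 11000111 01111010 00111001

Since E_a ⊕ E_b = M1 ⊕ M2, XORing with the guessed M1 bytes yields the corresponding M2 bytes: M2 = (E_a ⊕ E_b) ⊕ M1.
byte 0: ba XOR 6b = d1
byte 1: 8d XOR 65 = e8
byte 2: ca XOR 72 = b8
byte 3: c6 XOR 6e = a8
byte 4: a2 XOR 65 = c7
byte 5: 16 XOR 6c = 7a
byte 6: 19 XOR 20 = 39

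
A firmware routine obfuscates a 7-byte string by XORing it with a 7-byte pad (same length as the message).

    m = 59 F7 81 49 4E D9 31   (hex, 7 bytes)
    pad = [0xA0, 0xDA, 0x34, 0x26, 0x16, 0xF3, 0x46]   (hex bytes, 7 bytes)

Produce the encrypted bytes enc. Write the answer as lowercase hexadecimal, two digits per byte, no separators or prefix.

59 xor a0 = f9
f7 xor da = 2d
81 xor 34 = b5
49 xor 26 = 6f
4e xor 16 = 58
d9 xor f3 = 2a
31 xor 46 = 77

f92db56f582a77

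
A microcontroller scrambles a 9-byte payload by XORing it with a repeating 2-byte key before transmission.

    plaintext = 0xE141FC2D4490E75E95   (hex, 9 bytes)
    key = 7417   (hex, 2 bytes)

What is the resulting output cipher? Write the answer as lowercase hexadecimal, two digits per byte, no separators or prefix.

9556883a30879349e1

The 2-byte key repeats, so the effective keystream is 74 17 74 17 74 17 74 17 74.
byte 0: e1 XOR 74 = 95
byte 1: 41 XOR 17 = 56
byte 2: fc XOR 74 = 88
byte 3: 2d XOR 17 = 3a
byte 4: 44 XOR 74 = 30
byte 5: 90 XOR 17 = 87
byte 6: e7 XOR 74 = 93
byte 7: 5e XOR 17 = 49
byte 8: 95 XOR 74 = e1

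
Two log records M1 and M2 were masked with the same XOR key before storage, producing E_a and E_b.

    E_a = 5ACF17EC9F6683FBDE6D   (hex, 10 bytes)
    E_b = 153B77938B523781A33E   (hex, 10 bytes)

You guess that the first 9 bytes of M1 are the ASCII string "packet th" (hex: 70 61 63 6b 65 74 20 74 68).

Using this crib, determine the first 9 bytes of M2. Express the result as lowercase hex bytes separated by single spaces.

First, E_a ⊕ E_b = (M1 ⊕ K) ⊕ (M2 ⊕ K) = M1 ⊕ M2, so the key drops out. Then M2 = (M1 ⊕ M2) ⊕ M1 over the first 9 bytes.
byte 0: (5a XOR 15) XOR 70 = 4f XOR 70 = 3f
byte 1: (cf XOR 3b) XOR 61 = f4 XOR 61 = 95
byte 2: (17 XOR 77) XOR 63 = 60 XOR 63 = 03
byte 3: (ec XOR 93) XOR 6b = 7f XOR 6b = 14
byte 4: (9f XOR 8b) XOR 65 = 14 XOR 65 = 71
byte 5: (66 XOR 52) XOR 74 = 34 XOR 74 = 40
byte 6: (83 XOR 37) XOR 20 = b4 XOR 20 = 94
byte 7: (fb XOR 81) XOR 74 = 7a XOR 74 = 0e
byte 8: (de XOR a3) XOR 68 = 7d XOR 68 = 15

3f 95 03 14 71 40 94 0e 15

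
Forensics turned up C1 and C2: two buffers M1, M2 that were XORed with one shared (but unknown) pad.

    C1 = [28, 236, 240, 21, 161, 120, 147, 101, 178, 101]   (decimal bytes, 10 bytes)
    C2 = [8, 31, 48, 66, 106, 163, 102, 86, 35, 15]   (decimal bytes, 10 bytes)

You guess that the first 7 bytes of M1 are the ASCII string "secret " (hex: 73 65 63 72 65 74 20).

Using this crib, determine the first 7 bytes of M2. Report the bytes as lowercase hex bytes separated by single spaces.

67 96 a3 25 ae af d5

First, C1 ⊕ C2 = (M1 ⊕ K) ⊕ (M2 ⊕ K) = M1 ⊕ M2, so the key drops out. Then M2 = (M1 ⊕ M2) ⊕ M1 over the first 7 bytes.
byte 0: (1c ⊕ 08) ⊕ 73 = 14 ⊕ 73 = 67
byte 1: (ec ⊕ 1f) ⊕ 65 = f3 ⊕ 65 = 96
byte 2: (f0 ⊕ 30) ⊕ 63 = c0 ⊕ 63 = a3
byte 3: (15 ⊕ 42) ⊕ 72 = 57 ⊕ 72 = 25
byte 4: (a1 ⊕ 6a) ⊕ 65 = cb ⊕ 65 = ae
byte 5: (78 ⊕ a3) ⊕ 74 = db ⊕ 74 = af
byte 6: (93 ⊕ 66) ⊕ 20 = f5 ⊕ 20 = d5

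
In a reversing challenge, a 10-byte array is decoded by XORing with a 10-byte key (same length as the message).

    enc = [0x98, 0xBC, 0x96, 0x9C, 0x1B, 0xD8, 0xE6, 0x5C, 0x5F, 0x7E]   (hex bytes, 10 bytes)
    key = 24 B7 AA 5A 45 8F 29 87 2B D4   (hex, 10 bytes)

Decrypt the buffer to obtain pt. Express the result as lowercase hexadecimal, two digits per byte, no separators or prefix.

152 xor  36 = 188
188 xor 183 =  11
150 xor 170 =  60
156 xor  90 = 198
 27 xor  69 =  94
216 xor 143 =  87
230 xor  41 = 207
 92 xor 135 = 219
 95 xor  43 = 116
126 xor 212 = 170

bc0b3cc65e57cfdb74aa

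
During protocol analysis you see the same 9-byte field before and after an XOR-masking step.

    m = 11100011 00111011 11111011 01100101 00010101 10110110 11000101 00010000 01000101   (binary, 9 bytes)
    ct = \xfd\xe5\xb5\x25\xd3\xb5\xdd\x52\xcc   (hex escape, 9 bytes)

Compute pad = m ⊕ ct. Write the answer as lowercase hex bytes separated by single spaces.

1e de 4e 40 c6 03 18 42 89

Since ct = m ⊕ pad, XORing both sides with m gives pad = m ⊕ ct.
byte 0: e3 ⊕ fd = 1e
byte 1: 3b ⊕ e5 = de
byte 2: fb ⊕ b5 = 4e
byte 3: 65 ⊕ 25 = 40
byte 4: 15 ⊕ d3 = c6
byte 5: b6 ⊕ b5 = 03
byte 6: c5 ⊕ dd = 18
byte 7: 10 ⊕ 52 = 42
byte 8: 45 ⊕ cc = 89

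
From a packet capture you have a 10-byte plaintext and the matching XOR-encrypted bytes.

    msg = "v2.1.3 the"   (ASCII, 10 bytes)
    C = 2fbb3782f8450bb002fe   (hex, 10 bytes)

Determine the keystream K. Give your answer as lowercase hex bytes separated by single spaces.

Since C = msg ⊕ K, XORing both sides with msg gives K = msg ⊕ C.
118 ^  47 =  89
 50 ^ 187 = 137
 46 ^  55 =  25
 49 ^ 130 = 179
 46 ^ 248 = 214
 51 ^  69 = 118
 32 ^  11 =  43
116 ^ 176 = 196
104 ^   2 = 106
101 ^ 254 = 155

59 89 19 b3 d6 76 2b c4 6a 9b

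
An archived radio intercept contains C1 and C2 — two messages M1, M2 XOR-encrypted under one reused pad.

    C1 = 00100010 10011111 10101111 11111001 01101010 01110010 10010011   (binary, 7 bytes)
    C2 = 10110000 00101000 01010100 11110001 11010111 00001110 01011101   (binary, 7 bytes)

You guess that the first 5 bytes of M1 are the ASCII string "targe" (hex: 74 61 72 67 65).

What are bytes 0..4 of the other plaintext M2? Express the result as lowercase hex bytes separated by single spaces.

First, C1 ⊕ C2 = (M1 ⊕ K) ⊕ (M2 ⊕ K) = M1 ⊕ M2, so the key drops out. Then M2 = (M1 ⊕ M2) ⊕ M1 over the first 5 bytes.
byte 0: (22 XOR b0) XOR 74 = 92 XOR 74 = e6
byte 1: (9f XOR 28) XOR 61 = b7 XOR 61 = d6
byte 2: (af XOR 54) XOR 72 = fb XOR 72 = 89
byte 3: (f9 XOR f1) XOR 67 = 08 XOR 67 = 6f
byte 4: (6a XOR d7) XOR 65 = bd XOR 65 = d8

e6 d6 89 6f d8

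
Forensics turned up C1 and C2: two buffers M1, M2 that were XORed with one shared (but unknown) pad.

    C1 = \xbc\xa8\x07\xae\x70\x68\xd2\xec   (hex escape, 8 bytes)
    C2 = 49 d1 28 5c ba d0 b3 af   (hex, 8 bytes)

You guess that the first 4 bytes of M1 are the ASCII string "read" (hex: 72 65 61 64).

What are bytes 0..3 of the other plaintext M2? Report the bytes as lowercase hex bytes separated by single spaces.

First, C1 ⊕ C2 = (M1 ⊕ K) ⊕ (M2 ⊕ K) = M1 ⊕ M2, so the key drops out. Then M2 = (M1 ⊕ M2) ⊕ M1 over the first 4 bytes.
byte 0: (bc XOR 49) XOR 72 = f5 XOR 72 = 87
byte 1: (a8 XOR d1) XOR 65 = 79 XOR 65 = 1c
byte 2: (07 XOR 28) XOR 61 = 2f XOR 61 = 4e
byte 3: (ae XOR 5c) XOR 64 = f2 XOR 64 = 96

87 1c 4e 96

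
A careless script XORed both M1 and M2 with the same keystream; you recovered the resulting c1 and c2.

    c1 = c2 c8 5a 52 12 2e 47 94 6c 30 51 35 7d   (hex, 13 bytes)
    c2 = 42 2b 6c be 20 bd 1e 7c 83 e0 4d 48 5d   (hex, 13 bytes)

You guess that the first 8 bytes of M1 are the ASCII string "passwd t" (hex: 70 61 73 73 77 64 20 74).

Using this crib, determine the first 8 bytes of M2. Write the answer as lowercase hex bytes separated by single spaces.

f0 82 45 9f 45 f7 79 9c

First, c1 ⊕ c2 = (M1 ⊕ K) ⊕ (M2 ⊕ K) = M1 ⊕ M2, so the key drops out. Then M2 = (M1 ⊕ M2) ⊕ M1 over the first 8 bytes.
byte 0: (c2 ⊕ 42) ⊕ 70 = 80 ⊕ 70 = f0
byte 1: (c8 ⊕ 2b) ⊕ 61 = e3 ⊕ 61 = 82
byte 2: (5a ⊕ 6c) ⊕ 73 = 36 ⊕ 73 = 45
byte 3: (52 ⊕ be) ⊕ 73 = ec ⊕ 73 = 9f
byte 4: (12 ⊕ 20) ⊕ 77 = 32 ⊕ 77 = 45
byte 5: (2e ⊕ bd) ⊕ 64 = 93 ⊕ 64 = f7
byte 6: (47 ⊕ 1e) ⊕ 20 = 59 ⊕ 20 = 79
byte 7: (94 ⊕ 7c) ⊕ 74 = e8 ⊕ 74 = 9c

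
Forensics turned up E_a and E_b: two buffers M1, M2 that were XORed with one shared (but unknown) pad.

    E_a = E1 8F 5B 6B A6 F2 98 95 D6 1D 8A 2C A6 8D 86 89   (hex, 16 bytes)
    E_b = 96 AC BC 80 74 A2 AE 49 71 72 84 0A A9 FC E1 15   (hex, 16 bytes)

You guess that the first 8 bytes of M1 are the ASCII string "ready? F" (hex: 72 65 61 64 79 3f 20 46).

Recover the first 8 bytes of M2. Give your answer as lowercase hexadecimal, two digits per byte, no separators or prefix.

0546868fab6f169a

First, E_a ⊕ E_b = (M1 ⊕ K) ⊕ (M2 ⊕ K) = M1 ⊕ M2, so the key drops out. Then M2 = (M1 ⊕ M2) ⊕ M1 over the first 8 bytes.
byte 0: (e1 ^ 96) ^ 72 = 77 ^ 72 = 05
byte 1: (8f ^ ac) ^ 65 = 23 ^ 65 = 46
byte 2: (5b ^ bc) ^ 61 = e7 ^ 61 = 86
byte 3: (6b ^ 80) ^ 64 = eb ^ 64 = 8f
byte 4: (a6 ^ 74) ^ 79 = d2 ^ 79 = ab
byte 5: (f2 ^ a2) ^ 3f = 50 ^ 3f = 6f
byte 6: (98 ^ ae) ^ 20 = 36 ^ 20 = 16
byte 7: (95 ^ 49) ^ 46 = dc ^ 46 = 9a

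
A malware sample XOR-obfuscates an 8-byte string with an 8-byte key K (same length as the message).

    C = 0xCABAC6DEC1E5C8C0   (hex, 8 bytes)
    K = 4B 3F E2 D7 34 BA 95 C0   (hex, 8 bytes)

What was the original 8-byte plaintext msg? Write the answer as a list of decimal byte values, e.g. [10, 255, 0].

[129, 133, 36, 9, 245, 95, 93, 0]

byte 0: 202 XOR  75 = 129
byte 1: 186 XOR  63 = 133
byte 2: 198 XOR 226 =  36
byte 3: 222 XOR 215 =   9
byte 4: 193 XOR  52 = 245
byte 5: 229 XOR 186 =  95
byte 6: 200 XOR 149 =  93
byte 7: 192 XOR 192 =   0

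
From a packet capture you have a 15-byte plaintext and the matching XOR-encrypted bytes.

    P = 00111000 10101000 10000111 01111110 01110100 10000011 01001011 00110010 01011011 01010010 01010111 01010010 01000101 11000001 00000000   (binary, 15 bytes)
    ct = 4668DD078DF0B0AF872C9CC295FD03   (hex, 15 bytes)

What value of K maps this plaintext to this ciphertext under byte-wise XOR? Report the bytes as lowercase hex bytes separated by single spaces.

7e c0 5a 79 f9 73 fb 9d dc 7e cb 90 d0 3c 03

Since ct = P ⊕ K, XORing both sides with P gives K = P ⊕ ct.
byte 0: 38 ⊕ 46 = 7e
byte 1: a8 ⊕ 68 = c0
byte 2: 87 ⊕ dd = 5a
byte 3: 7e ⊕ 07 = 79
byte 4: 74 ⊕ 8d = f9
byte 5: 83 ⊕ f0 = 73
byte 6: 4b ⊕ b0 = fb
byte 7: 32 ⊕ af = 9d
byte 8: 5b ⊕ 87 = dc
byte 9: 52 ⊕ 2c = 7e
byte 10: 57 ⊕ 9c = cb
byte 11: 52 ⊕ c2 = 90
byte 12: 45 ⊕ 95 = d0
byte 13: c1 ⊕ fd = 3c
byte 14: 00 ⊕ 03 = 03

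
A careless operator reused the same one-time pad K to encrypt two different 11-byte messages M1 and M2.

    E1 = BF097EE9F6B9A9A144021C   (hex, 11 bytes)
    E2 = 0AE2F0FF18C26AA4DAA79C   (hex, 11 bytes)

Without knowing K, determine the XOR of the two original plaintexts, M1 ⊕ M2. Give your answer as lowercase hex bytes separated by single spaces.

E1 ⊕ E2 = (M1 ⊕ K) ⊕ (M2 ⊕ K) = M1 ⊕ M2 — the shared key cancels under XOR.
10111111 ^ 00001010 = 10110101
00001001 ^ 11100010 = 11101011
01111110 ^ 11110000 = 10001110
11101001 ^ 11111111 = 00010110
11110110 ^ 00011000 = 11101110
10111001 ^ 11000010 = 01111011
10101001 ^ 01101010 = 11000011
10100001 ^ 10100100 = 00000101
01000100 ^ 11011010 = 10011110
00000010 ^ 10100111 = 10100101
00011100 ^ 10011100 = 10000000

b5 eb 8e 16 ee 7b c3 05 9e a5 80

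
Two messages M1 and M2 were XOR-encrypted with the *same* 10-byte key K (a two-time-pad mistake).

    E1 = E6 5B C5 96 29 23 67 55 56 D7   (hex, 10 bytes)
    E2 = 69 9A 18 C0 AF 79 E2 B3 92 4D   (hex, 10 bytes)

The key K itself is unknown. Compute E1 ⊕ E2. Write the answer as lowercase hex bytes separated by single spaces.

E1 ⊕ E2 = (M1 ⊕ K) ⊕ (M2 ⊕ K) = M1 ⊕ M2 — the shared key cancels under XOR.
byte 0: e6 xor 69 = 8f
byte 1: 5b xor 9a = c1
byte 2: c5 xor 18 = dd
byte 3: 96 xor c0 = 56
byte 4: 29 xor af = 86
byte 5: 23 xor 79 = 5a
byte 6: 67 xor e2 = 85
byte 7: 55 xor b3 = e6
byte 8: 56 xor 92 = c4
byte 9: d7 xor 4d = 9a

8f c1 dd 56 86 5a 85 e6 c4 9a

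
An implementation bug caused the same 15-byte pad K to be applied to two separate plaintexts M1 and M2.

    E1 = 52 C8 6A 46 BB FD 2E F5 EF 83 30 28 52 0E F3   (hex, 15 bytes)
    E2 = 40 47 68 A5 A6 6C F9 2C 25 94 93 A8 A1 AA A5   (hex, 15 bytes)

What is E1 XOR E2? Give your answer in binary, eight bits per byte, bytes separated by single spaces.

E1 ⊕ E2 = (M1 ⊕ K) ⊕ (M2 ⊕ K) = M1 ⊕ M2 — the shared key cancels under XOR.
52 ^ 40 = 12
c8 ^ 47 = 8f
6a ^ 68 = 02
46 ^ a5 = e3
bb ^ a6 = 1d
fd ^ 6c = 91
2e ^ f9 = d7
f5 ^ 2c = d9
ef ^ 25 = ca
83 ^ 94 = 17
30 ^ 93 = a3
28 ^ a8 = 80
52 ^ a1 = f3
0e ^ aa = a4
f3 ^ a5 = 56

00010010 10001111 00000010 11100011 00011101 10010001 11010111 11011001 11001010 00010111 10100011 10000000 11110011 10100100 01010110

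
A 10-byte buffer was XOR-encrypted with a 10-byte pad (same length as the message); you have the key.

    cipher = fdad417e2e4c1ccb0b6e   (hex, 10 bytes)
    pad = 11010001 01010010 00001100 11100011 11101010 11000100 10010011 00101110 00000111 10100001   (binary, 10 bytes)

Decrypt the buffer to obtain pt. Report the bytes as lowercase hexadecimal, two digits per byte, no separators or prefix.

2cff4d9dc4888fe50ccf

byte 0: fd xor d1 = 2c
byte 1: ad xor 52 = ff
byte 2: 41 xor 0c = 4d
byte 3: 7e xor e3 = 9d
byte 4: 2e xor ea = c4
byte 5: 4c xor c4 = 88
byte 6: 1c xor 93 = 8f
byte 7: cb xor 2e = e5
byte 8: 0b xor 07 = 0c
byte 9: 6e xor a1 = cf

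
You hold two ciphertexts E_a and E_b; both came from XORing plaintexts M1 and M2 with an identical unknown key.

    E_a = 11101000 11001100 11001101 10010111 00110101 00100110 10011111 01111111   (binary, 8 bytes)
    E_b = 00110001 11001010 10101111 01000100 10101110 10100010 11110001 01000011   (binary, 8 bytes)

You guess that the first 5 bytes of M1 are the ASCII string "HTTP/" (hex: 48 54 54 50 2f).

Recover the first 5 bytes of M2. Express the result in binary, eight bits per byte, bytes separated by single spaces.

10010001 01010010 00110110 10000011 10110100

First, E_a ⊕ E_b = (M1 ⊕ K) ⊕ (M2 ⊕ K) = M1 ⊕ M2, so the key drops out. Then M2 = (M1 ⊕ M2) ⊕ M1 over the first 5 bytes.
byte 0: (e8 ^ 31) ^ 48 = d9 ^ 48 = 91
byte 1: (cc ^ ca) ^ 54 = 06 ^ 54 = 52
byte 2: (cd ^ af) ^ 54 = 62 ^ 54 = 36
byte 3: (97 ^ 44) ^ 50 = d3 ^ 50 = 83
byte 4: (35 ^ ae) ^ 2f = 9b ^ 2f = b4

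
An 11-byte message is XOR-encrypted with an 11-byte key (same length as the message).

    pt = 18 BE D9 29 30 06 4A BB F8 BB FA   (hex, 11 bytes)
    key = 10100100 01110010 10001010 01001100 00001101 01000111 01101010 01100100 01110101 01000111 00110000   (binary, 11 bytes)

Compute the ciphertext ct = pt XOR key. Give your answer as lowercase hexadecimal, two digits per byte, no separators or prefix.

XOR is its own inverse, so applying the key byte-wise gives the result directly.
byte 0:  24 ^ 164 = 188
byte 1: 190 ^ 114 = 204
byte 2: 217 ^ 138 =  83
byte 3:  41 ^  76 = 101
byte 4:  48 ^  13 =  61
byte 5:   6 ^  71 =  65
byte 6:  74 ^ 106 =  32
byte 7: 187 ^ 100 = 223
byte 8: 248 ^ 117 = 141
byte 9: 187 ^  71 = 252
byte 10: 250 ^  48 = 202

bccc53653d4120df8dfcca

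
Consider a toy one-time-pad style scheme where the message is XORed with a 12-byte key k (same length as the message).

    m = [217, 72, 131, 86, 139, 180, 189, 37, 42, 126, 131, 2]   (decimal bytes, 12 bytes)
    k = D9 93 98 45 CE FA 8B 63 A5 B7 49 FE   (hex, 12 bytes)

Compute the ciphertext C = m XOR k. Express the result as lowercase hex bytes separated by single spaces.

00 db 1b 13 45 4e 36 46 8f c9 ca fc

XOR is its own inverse, so applying the key byte-wise gives the result directly.
d9 xor d9 = 00
48 xor 93 = db
83 xor 98 = 1b
56 xor 45 = 13
8b xor ce = 45
b4 xor fa = 4e
bd xor 8b = 36
25 xor 63 = 46
2a xor a5 = 8f
7e xor b7 = c9
83 xor 49 = ca
02 xor fe = fc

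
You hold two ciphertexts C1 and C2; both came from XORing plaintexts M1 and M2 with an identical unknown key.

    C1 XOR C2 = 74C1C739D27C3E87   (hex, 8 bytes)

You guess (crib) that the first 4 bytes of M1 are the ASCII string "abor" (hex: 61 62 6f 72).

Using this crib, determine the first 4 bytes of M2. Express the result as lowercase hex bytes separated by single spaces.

15 a3 a8 4b

Since C1 ⊕ C2 = M1 ⊕ M2, XORing with the guessed M1 bytes yields the corresponding M2 bytes: M2 = (C1 ⊕ C2) ⊕ M1.
byte 0: 74 ⊕ 61 = 15
byte 1: c1 ⊕ 62 = a3
byte 2: c7 ⊕ 6f = a8
byte 3: 39 ⊕ 72 = 4b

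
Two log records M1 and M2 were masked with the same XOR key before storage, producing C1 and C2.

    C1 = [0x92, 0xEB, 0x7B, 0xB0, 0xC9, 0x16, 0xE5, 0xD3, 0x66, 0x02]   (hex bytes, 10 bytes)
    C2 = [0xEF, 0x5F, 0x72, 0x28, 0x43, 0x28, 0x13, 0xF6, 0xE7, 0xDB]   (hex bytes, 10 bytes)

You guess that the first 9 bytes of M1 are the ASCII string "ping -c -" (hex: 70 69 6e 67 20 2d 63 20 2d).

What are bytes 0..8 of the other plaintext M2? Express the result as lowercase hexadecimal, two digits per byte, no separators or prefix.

First, C1 ⊕ C2 = (M1 ⊕ K) ⊕ (M2 ⊕ K) = M1 ⊕ M2, so the key drops out. Then M2 = (M1 ⊕ M2) ⊕ M1 over the first 9 bytes.
byte 0: (92 ^ ef) ^ 70 = 7d ^ 70 = 0d
byte 1: (eb ^ 5f) ^ 69 = b4 ^ 69 = dd
byte 2: (7b ^ 72) ^ 6e = 09 ^ 6e = 67
byte 3: (b0 ^ 28) ^ 67 = 98 ^ 67 = ff
byte 4: (c9 ^ 43) ^ 20 = 8a ^ 20 = aa
byte 5: (16 ^ 28) ^ 2d = 3e ^ 2d = 13
byte 6: (e5 ^ 13) ^ 63 = f6 ^ 63 = 95
byte 7: (d3 ^ f6) ^ 20 = 25 ^ 20 = 05
byte 8: (66 ^ e7) ^ 2d = 81 ^ 2d = ac

0ddd67ffaa139505ac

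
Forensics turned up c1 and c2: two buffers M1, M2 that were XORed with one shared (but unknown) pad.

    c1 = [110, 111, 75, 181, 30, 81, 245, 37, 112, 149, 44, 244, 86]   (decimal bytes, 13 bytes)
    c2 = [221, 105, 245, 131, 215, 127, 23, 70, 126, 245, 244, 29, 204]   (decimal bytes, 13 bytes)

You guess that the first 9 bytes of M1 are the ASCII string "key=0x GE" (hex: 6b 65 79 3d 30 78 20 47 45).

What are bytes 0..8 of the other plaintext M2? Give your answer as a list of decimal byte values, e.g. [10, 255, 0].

First, c1 ⊕ c2 = (M1 ⊕ K) ⊕ (M2 ⊕ K) = M1 ⊕ M2, so the key drops out. Then M2 = (M1 ⊕ M2) ⊕ M1 over the first 9 bytes.
byte 0: (6e ^ dd) ^ 6b = b3 ^ 6b = d8
byte 1: (6f ^ 69) ^ 65 = 06 ^ 65 = 63
byte 2: (4b ^ f5) ^ 79 = be ^ 79 = c7
byte 3: (b5 ^ 83) ^ 3d = 36 ^ 3d = 0b
byte 4: (1e ^ d7) ^ 30 = c9 ^ 30 = f9
byte 5: (51 ^ 7f) ^ 78 = 2e ^ 78 = 56
byte 6: (f5 ^ 17) ^ 20 = e2 ^ 20 = c2
byte 7: (25 ^ 46) ^ 47 = 63 ^ 47 = 24
byte 8: (70 ^ 7e) ^ 45 = 0e ^ 45 = 4b

[216, 99, 199, 11, 249, 86, 194, 36, 75]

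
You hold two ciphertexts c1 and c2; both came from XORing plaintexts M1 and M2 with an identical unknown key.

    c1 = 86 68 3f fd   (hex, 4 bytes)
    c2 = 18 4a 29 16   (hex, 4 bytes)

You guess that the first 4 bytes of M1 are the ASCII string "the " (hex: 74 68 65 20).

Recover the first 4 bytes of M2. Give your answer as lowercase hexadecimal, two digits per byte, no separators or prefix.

First, c1 ⊕ c2 = (M1 ⊕ K) ⊕ (M2 ⊕ K) = M1 ⊕ M2, so the key drops out. Then M2 = (M1 ⊕ M2) ⊕ M1 over the first 4 bytes.
byte 0: (86 ^ 18) ^ 74 = 9e ^ 74 = ea
byte 1: (68 ^ 4a) ^ 68 = 22 ^ 68 = 4a
byte 2: (3f ^ 29) ^ 65 = 16 ^ 65 = 73
byte 3: (fd ^ 16) ^ 20 = eb ^ 20 = cb

ea4a73cb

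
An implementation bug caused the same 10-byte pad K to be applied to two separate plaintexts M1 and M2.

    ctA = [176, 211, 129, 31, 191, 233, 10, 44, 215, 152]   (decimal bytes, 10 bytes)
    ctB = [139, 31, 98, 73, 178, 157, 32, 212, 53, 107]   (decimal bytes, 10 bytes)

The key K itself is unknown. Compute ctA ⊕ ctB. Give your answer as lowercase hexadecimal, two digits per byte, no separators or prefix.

ctA ⊕ ctB = (M1 ⊕ K) ⊕ (M2 ⊕ K) = M1 ⊕ M2 — the shared key cancels under XOR.
b0 ^ 8b = 3b
d3 ^ 1f = cc
81 ^ 62 = e3
1f ^ 49 = 56
bf ^ b2 = 0d
e9 ^ 9d = 74
0a ^ 20 = 2a
2c ^ d4 = f8
d7 ^ 35 = e2
98 ^ 6b = f3

3bcce3560d742af8e2f3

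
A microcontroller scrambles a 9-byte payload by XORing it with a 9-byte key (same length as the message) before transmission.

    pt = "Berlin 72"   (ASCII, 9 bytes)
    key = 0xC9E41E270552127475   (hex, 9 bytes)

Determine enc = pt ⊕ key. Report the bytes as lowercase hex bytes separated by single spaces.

8b 81 6c 4b 6c 3c 32 43 47

42 ^ c9 = 8b
65 ^ e4 = 81
72 ^ 1e = 6c
6c ^ 27 = 4b
69 ^ 05 = 6c
6e ^ 52 = 3c
20 ^ 12 = 32
37 ^ 74 = 43
32 ^ 75 = 47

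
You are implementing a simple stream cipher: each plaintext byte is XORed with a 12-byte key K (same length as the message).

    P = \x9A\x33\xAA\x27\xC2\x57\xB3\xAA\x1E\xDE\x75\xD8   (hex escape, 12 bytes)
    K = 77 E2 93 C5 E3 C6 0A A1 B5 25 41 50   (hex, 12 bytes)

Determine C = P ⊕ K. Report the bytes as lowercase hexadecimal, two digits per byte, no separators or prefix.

10011010 XOR 01110111 = 11101101
00110011 XOR 11100010 = 11010001
10101010 XOR 10010011 = 00111001
00100111 XOR 11000101 = 11100010
11000010 XOR 11100011 = 00100001
01010111 XOR 11000110 = 10010001
10110011 XOR 00001010 = 10111001
10101010 XOR 10100001 = 00001011
00011110 XOR 10110101 = 10101011
11011110 XOR 00100101 = 11111011
01110101 XOR 01000001 = 00110100
11011000 XOR 01010000 = 10001000

edd139e22191b90babfb3488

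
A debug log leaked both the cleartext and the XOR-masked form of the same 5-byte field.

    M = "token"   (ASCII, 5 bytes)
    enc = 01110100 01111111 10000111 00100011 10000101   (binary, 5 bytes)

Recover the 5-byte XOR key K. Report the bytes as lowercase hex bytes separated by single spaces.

00 10 ec 46 eb

Since enc = M ⊕ K, XORing both sides with M gives K = M ⊕ enc.
byte 0: 74 ⊕ 74 = 00
byte 1: 6f ⊕ 7f = 10
byte 2: 6b ⊕ 87 = ec
byte 3: 65 ⊕ 23 = 46
byte 4: 6e ⊕ 85 = eb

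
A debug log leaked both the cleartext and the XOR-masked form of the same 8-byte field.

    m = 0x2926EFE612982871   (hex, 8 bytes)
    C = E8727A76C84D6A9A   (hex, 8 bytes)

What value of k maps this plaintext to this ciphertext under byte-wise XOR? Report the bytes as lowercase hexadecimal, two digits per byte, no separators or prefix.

c1549590dad542eb

Since C = m ⊕ k, XORing both sides with m gives k = m ⊕ C.
00101001 XOR 11101000 = 11000001
00100110 XOR 01110010 = 01010100
11101111 XOR 01111010 = 10010101
11100110 XOR 01110110 = 10010000
00010010 XOR 11001000 = 11011010
10011000 XOR 01001101 = 11010101
00101000 XOR 01101010 = 01000010
01110001 XOR 10011010 = 11101011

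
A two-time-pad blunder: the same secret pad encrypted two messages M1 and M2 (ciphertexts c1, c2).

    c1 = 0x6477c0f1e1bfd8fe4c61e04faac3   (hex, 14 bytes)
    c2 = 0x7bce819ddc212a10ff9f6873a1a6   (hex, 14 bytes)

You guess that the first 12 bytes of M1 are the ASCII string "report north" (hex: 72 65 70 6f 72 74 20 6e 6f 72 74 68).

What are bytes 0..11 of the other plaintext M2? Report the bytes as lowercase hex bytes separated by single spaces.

First, c1 ⊕ c2 = (M1 ⊕ K) ⊕ (M2 ⊕ K) = M1 ⊕ M2, so the key drops out. Then M2 = (M1 ⊕ M2) ⊕ M1 over the first 12 bytes.
byte 0: (64 xor 7b) xor 72 = 1f xor 72 = 6d
byte 1: (77 xor ce) xor 65 = b9 xor 65 = dc
byte 2: (c0 xor 81) xor 70 = 41 xor 70 = 31
byte 3: (f1 xor 9d) xor 6f = 6c xor 6f = 03
byte 4: (e1 xor dc) xor 72 = 3d xor 72 = 4f
byte 5: (bf xor 21) xor 74 = 9e xor 74 = ea
byte 6: (d8 xor 2a) xor 20 = f2 xor 20 = d2
byte 7: (fe xor 10) xor 6e = ee xor 6e = 80
byte 8: (4c xor ff) xor 6f = b3 xor 6f = dc
byte 9: (61 xor 9f) xor 72 = fe xor 72 = 8c
byte 10: (e0 xor 68) xor 74 = 88 xor 74 = fc
byte 11: (4f xor 73) xor 68 = 3c xor 68 = 54

6d dc 31 03 4f ea d2 80 dc 8c fc 54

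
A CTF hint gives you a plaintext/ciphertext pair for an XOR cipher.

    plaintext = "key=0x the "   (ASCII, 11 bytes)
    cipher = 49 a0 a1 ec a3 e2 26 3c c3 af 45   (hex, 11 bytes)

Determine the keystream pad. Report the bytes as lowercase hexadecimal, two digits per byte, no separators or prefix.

Since cipher = plaintext ⊕ pad, XORing both sides with plaintext gives pad = plaintext ⊕ cipher.
6b ⊕ 49 = 22
65 ⊕ a0 = c5
79 ⊕ a1 = d8
3d ⊕ ec = d1
30 ⊕ a3 = 93
78 ⊕ e2 = 9a
20 ⊕ 26 = 06
74 ⊕ 3c = 48
68 ⊕ c3 = ab
65 ⊕ af = ca
20 ⊕ 45 = 65

22c5d8d1939a0648abca65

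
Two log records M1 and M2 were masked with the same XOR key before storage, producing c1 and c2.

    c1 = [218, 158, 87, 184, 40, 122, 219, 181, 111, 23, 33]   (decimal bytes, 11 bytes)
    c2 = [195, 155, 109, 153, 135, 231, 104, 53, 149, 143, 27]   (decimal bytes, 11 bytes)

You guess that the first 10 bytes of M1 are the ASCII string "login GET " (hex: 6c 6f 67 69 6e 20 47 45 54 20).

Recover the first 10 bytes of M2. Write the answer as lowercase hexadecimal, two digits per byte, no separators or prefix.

756a5d48c1bdf4c5aeb8

First, c1 ⊕ c2 = (M1 ⊕ K) ⊕ (M2 ⊕ K) = M1 ⊕ M2, so the key drops out. Then M2 = (M1 ⊕ M2) ⊕ M1 over the first 10 bytes.
byte 0: (da xor c3) xor 6c = 19 xor 6c = 75
byte 1: (9e xor 9b) xor 6f = 05 xor 6f = 6a
byte 2: (57 xor 6d) xor 67 = 3a xor 67 = 5d
byte 3: (b8 xor 99) xor 69 = 21 xor 69 = 48
byte 4: (28 xor 87) xor 6e = af xor 6e = c1
byte 5: (7a xor e7) xor 20 = 9d xor 20 = bd
byte 6: (db xor 68) xor 47 = b3 xor 47 = f4
byte 7: (b5 xor 35) xor 45 = 80 xor 45 = c5
byte 8: (6f xor 95) xor 54 = fa xor 54 = ae
byte 9: (17 xor 8f) xor 20 = 98 xor 20 = b8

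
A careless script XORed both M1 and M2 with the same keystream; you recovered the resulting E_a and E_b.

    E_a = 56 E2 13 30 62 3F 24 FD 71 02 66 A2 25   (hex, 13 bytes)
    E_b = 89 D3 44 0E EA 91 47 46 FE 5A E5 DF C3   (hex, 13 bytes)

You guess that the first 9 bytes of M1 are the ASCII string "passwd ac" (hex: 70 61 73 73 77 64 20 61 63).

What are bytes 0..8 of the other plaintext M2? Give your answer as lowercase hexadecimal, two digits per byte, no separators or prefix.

af50244dffca43daec

First, E_a ⊕ E_b = (M1 ⊕ K) ⊕ (M2 ⊕ K) = M1 ⊕ M2, so the key drops out. Then M2 = (M1 ⊕ M2) ⊕ M1 over the first 9 bytes.
byte 0: (56 XOR 89) XOR 70 = df XOR 70 = af
byte 1: (e2 XOR d3) XOR 61 = 31 XOR 61 = 50
byte 2: (13 XOR 44) XOR 73 = 57 XOR 73 = 24
byte 3: (30 XOR 0e) XOR 73 = 3e XOR 73 = 4d
byte 4: (62 XOR ea) XOR 77 = 88 XOR 77 = ff
byte 5: (3f XOR 91) XOR 64 = ae XOR 64 = ca
byte 6: (24 XOR 47) XOR 20 = 63 XOR 20 = 43
byte 7: (fd XOR 46) XOR 61 = bb XOR 61 = da
byte 8: (71 XOR fe) XOR 63 = 8f XOR 63 = ec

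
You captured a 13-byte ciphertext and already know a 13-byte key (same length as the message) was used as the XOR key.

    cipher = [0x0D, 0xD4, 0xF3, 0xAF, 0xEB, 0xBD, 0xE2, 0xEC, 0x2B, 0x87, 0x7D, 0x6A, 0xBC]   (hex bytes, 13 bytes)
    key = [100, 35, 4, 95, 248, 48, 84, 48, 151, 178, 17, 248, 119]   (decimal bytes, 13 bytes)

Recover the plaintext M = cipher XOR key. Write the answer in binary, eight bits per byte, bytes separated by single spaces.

01101001 11110111 11110111 11110000 00010011 10001101 10110110 11011100 10111100 00110101 01101100 10010010 11001011

 13 ^ 100 = 105
212 ^  35 = 247
243 ^   4 = 247
175 ^  95 = 240
235 ^ 248 =  19
189 ^  48 = 141
226 ^  84 = 182
236 ^  48 = 220
 43 ^ 151 = 188
135 ^ 178 =  53
125 ^  17 = 108
106 ^ 248 = 146
188 ^ 119 = 203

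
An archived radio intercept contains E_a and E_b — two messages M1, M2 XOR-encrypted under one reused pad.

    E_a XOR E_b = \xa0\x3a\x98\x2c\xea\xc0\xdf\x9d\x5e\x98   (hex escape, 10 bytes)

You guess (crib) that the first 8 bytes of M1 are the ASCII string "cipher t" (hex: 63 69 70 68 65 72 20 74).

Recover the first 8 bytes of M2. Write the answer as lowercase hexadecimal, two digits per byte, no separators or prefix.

Since E_a ⊕ E_b = M1 ⊕ M2, XORing with the guessed M1 bytes yields the corresponding M2 bytes: M2 = (E_a ⊕ E_b) ⊕ M1.
byte 0: 160 XOR  99 = 195
byte 1:  58 XOR 105 =  83
byte 2: 152 XOR 112 = 232
byte 3:  44 XOR 104 =  68
byte 4: 234 XOR 101 = 143
byte 5: 192 XOR 114 = 178
byte 6: 223 XOR  32 = 255
byte 7: 157 XOR 116 = 233

c353e8448fb2ffe9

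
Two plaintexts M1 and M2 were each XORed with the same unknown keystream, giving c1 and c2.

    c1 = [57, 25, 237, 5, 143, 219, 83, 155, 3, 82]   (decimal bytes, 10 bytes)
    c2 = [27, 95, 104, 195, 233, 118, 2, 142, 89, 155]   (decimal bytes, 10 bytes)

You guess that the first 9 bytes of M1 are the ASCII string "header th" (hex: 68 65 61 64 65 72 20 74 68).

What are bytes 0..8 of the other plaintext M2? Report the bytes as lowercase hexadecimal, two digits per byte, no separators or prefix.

4a23e4a203df716132

First, c1 ⊕ c2 = (M1 ⊕ K) ⊕ (M2 ⊕ K) = M1 ⊕ M2, so the key drops out. Then M2 = (M1 ⊕ M2) ⊕ M1 over the first 9 bytes.
byte 0: (39 ⊕ 1b) ⊕ 68 = 22 ⊕ 68 = 4a
byte 1: (19 ⊕ 5f) ⊕ 65 = 46 ⊕ 65 = 23
byte 2: (ed ⊕ 68) ⊕ 61 = 85 ⊕ 61 = e4
byte 3: (05 ⊕ c3) ⊕ 64 = c6 ⊕ 64 = a2
byte 4: (8f ⊕ e9) ⊕ 65 = 66 ⊕ 65 = 03
byte 5: (db ⊕ 76) ⊕ 72 = ad ⊕ 72 = df
byte 6: (53 ⊕ 02) ⊕ 20 = 51 ⊕ 20 = 71
byte 7: (9b ⊕ 8e) ⊕ 74 = 15 ⊕ 74 = 61
byte 8: (03 ⊕ 59) ⊕ 68 = 5a ⊕ 68 = 32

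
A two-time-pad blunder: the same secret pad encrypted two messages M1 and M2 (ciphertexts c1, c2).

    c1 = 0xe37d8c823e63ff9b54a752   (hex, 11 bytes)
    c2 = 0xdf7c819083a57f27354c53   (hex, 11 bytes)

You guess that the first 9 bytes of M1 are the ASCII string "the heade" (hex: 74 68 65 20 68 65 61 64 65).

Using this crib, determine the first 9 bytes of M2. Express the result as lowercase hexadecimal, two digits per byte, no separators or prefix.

First, c1 ⊕ c2 = (M1 ⊕ K) ⊕ (M2 ⊕ K) = M1 ⊕ M2, so the key drops out. Then M2 = (M1 ⊕ M2) ⊕ M1 over the first 9 bytes.
byte 0: (e3 ^ df) ^ 74 = 3c ^ 74 = 48
byte 1: (7d ^ 7c) ^ 68 = 01 ^ 68 = 69
byte 2: (8c ^ 81) ^ 65 = 0d ^ 65 = 68
byte 3: (82 ^ 90) ^ 20 = 12 ^ 20 = 32
byte 4: (3e ^ 83) ^ 68 = bd ^ 68 = d5
byte 5: (63 ^ a5) ^ 65 = c6 ^ 65 = a3
byte 6: (ff ^ 7f) ^ 61 = 80 ^ 61 = e1
byte 7: (9b ^ 27) ^ 64 = bc ^ 64 = d8
byte 8: (54 ^ 35) ^ 65 = 61 ^ 65 = 04

48696832d5a3e1d804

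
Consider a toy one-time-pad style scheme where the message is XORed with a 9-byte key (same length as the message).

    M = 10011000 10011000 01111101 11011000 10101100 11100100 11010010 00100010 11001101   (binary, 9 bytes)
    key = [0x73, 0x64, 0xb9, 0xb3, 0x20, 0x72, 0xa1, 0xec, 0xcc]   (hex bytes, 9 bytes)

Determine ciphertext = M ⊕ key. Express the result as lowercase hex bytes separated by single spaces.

XOR is its own inverse, so applying the key byte-wise gives the result directly.
98 xor 73 = eb
98 xor 64 = fc
7d xor b9 = c4
d8 xor b3 = 6b
ac xor 20 = 8c
e4 xor 72 = 96
d2 xor a1 = 73
22 xor ec = ce
cd xor cc = 01

eb fc c4 6b 8c 96 73 ce 01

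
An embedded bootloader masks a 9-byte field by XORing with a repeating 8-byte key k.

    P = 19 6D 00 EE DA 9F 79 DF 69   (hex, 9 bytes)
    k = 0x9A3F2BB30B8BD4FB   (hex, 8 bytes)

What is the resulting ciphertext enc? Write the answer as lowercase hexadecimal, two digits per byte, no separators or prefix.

The 8-byte key repeats, so the effective keystream is 9a 3f 2b b3 0b 8b d4 fb 9a.
byte 0: 00011001 XOR 10011010 = 10000011
byte 1: 01101101 XOR 00111111 = 01010010
byte 2: 00000000 XOR 00101011 = 00101011
byte 3: 11101110 XOR 10110011 = 01011101
byte 4: 11011010 XOR 00001011 = 11010001
byte 5: 10011111 XOR 10001011 = 00010100
byte 6: 01111001 XOR 11010100 = 10101101
byte 7: 11011111 XOR 11111011 = 00100100
byte 8: 01101001 XOR 10011010 = 11110011

83522b5dd114ad24f3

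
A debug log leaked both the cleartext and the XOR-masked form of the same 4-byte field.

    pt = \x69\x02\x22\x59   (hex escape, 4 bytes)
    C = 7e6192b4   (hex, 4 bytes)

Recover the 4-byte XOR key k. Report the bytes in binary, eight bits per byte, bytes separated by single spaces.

Since C = pt ⊕ k, XORing both sides with pt gives k = pt ⊕ C.
01101001 xor 01111110 = 00010111
00000010 xor 01100001 = 01100011
00100010 xor 10010010 = 10110000
01011001 xor 10110100 = 11101101

00010111 01100011 10110000 11101101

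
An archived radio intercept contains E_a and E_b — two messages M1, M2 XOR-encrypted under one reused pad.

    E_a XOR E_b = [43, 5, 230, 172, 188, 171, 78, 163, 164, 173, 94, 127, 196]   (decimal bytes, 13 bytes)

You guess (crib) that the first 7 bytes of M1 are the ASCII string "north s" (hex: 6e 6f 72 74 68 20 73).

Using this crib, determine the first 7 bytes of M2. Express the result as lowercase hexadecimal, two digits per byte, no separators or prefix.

Since E_a ⊕ E_b = M1 ⊕ M2, XORing with the guessed M1 bytes yields the corresponding M2 bytes: M2 = (E_a ⊕ E_b) ⊕ M1.
2b ⊕ 6e = 45
05 ⊕ 6f = 6a
e6 ⊕ 72 = 94
ac ⊕ 74 = d8
bc ⊕ 68 = d4
ab ⊕ 20 = 8b
4e ⊕ 73 = 3d

456a94d8d48b3d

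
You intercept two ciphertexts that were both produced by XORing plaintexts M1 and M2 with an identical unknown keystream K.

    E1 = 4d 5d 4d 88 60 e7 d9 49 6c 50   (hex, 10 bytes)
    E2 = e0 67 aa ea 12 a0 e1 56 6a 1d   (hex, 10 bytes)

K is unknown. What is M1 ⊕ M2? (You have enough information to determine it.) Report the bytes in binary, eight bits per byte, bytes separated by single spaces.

E1 ⊕ E2 = (M1 ⊕ K) ⊕ (M2 ⊕ K) = M1 ⊕ M2 — the shared key cancels under XOR.
byte 0: 01001101 ^ 11100000 = 10101101
byte 1: 01011101 ^ 01100111 = 00111010
byte 2: 01001101 ^ 10101010 = 11100111
byte 3: 10001000 ^ 11101010 = 01100010
byte 4: 01100000 ^ 00010010 = 01110010
byte 5: 11100111 ^ 10100000 = 01000111
byte 6: 11011001 ^ 11100001 = 00111000
byte 7: 01001001 ^ 01010110 = 00011111
byte 8: 01101100 ^ 01101010 = 00000110
byte 9: 01010000 ^ 00011101 = 01001101

10101101 00111010 11100111 01100010 01110010 01000111 00111000 00011111 00000110 01001101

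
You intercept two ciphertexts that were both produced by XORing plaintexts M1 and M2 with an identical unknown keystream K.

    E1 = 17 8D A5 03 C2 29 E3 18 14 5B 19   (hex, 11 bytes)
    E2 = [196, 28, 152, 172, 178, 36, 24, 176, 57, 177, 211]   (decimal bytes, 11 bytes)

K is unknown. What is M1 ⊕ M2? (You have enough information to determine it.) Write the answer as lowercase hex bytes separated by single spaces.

E1 ⊕ E2 = (M1 ⊕ K) ⊕ (M2 ⊕ K) = M1 ⊕ M2 — the shared key cancels under XOR.
byte 0: 00010111 ⊕ 11000100 = 11010011
byte 1: 10001101 ⊕ 00011100 = 10010001
byte 2: 10100101 ⊕ 10011000 = 00111101
byte 3: 00000011 ⊕ 10101100 = 10101111
byte 4: 11000010 ⊕ 10110010 = 01110000
byte 5: 00101001 ⊕ 00100100 = 00001101
byte 6: 11100011 ⊕ 00011000 = 11111011
byte 7: 00011000 ⊕ 10110000 = 10101000
byte 8: 00010100 ⊕ 00111001 = 00101101
byte 9: 01011011 ⊕ 10110001 = 11101010
byte 10: 00011001 ⊕ 11010011 = 11001010

d3 91 3d af 70 0d fb a8 2d ea ca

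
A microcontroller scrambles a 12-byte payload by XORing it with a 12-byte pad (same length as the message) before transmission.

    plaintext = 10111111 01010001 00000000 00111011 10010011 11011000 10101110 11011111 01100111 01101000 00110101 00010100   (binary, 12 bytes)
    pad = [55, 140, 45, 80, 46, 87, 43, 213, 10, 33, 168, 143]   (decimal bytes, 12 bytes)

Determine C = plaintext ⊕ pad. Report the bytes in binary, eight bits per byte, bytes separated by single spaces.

XOR is its own inverse, so applying the key byte-wise gives the result directly.
byte 0: bf XOR 37 = 88
byte 1: 51 XOR 8c = dd
byte 2: 00 XOR 2d = 2d
byte 3: 3b XOR 50 = 6b
byte 4: 93 XOR 2e = bd
byte 5: d8 XOR 57 = 8f
byte 6: ae XOR 2b = 85
byte 7: df XOR d5 = 0a
byte 8: 67 XOR 0a = 6d
byte 9: 68 XOR 21 = 49
byte 10: 35 XOR a8 = 9d
byte 11: 14 XOR 8f = 9b

10001000 11011101 00101101 01101011 10111101 10001111 10000101 00001010 01101101 01001001 10011101 10011011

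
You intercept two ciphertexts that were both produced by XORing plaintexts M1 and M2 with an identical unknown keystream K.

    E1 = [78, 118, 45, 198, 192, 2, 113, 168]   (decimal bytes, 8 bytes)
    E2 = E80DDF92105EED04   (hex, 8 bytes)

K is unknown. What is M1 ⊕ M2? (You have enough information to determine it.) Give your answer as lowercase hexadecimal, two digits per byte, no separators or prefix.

E1 ⊕ E2 = (M1 ⊕ K) ⊕ (M2 ⊕ K) = M1 ⊕ M2 — the shared key cancels under XOR.
byte 0: 4e XOR e8 = a6
byte 1: 76 XOR 0d = 7b
byte 2: 2d XOR df = f2
byte 3: c6 XOR 92 = 54
byte 4: c0 XOR 10 = d0
byte 5: 02 XOR 5e = 5c
byte 6: 71 XOR ed = 9c
byte 7: a8 XOR 04 = ac

a67bf254d05c9cac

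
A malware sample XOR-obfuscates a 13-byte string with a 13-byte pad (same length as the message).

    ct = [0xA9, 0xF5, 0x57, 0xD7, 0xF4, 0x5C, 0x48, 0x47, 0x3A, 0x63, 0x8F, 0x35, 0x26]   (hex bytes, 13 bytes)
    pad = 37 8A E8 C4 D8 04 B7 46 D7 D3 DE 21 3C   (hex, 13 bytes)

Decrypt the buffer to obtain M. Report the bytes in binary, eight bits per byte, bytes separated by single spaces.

XOR is its own inverse, so applying the key byte-wise gives the result directly.
a9 ⊕ 37 = 9e
f5 ⊕ 8a = 7f
57 ⊕ e8 = bf
d7 ⊕ c4 = 13
f4 ⊕ d8 = 2c
5c ⊕ 04 = 58
48 ⊕ b7 = ff
47 ⊕ 46 = 01
3a ⊕ d7 = ed
63 ⊕ d3 = b0
8f ⊕ de = 51
35 ⊕ 21 = 14
26 ⊕ 3c = 1a

10011110 01111111 10111111 00010011 00101100 01011000 11111111 00000001 11101101 10110000 01010001 00010100 00011010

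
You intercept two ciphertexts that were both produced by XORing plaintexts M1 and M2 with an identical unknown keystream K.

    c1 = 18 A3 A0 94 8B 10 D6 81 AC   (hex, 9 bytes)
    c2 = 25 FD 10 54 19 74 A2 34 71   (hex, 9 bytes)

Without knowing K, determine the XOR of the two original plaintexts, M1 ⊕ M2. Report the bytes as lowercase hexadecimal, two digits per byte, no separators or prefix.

c1 ⊕ c2 = (M1 ⊕ K) ⊕ (M2 ⊕ K) = M1 ⊕ M2 — the shared key cancels under XOR.
18 ^ 25 = 3d
a3 ^ fd = 5e
a0 ^ 10 = b0
94 ^ 54 = c0
8b ^ 19 = 92
10 ^ 74 = 64
d6 ^ a2 = 74
81 ^ 34 = b5
ac ^ 71 = dd

3d5eb0c0926474b5dd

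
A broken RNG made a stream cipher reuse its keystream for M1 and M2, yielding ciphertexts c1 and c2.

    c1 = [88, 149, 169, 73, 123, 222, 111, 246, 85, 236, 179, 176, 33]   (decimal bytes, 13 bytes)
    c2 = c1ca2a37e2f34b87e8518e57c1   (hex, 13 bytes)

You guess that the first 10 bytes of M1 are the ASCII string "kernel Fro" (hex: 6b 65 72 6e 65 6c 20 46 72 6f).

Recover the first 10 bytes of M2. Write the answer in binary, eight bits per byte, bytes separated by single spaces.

First, c1 ⊕ c2 = (M1 ⊕ K) ⊕ (M2 ⊕ K) = M1 ⊕ M2, so the key drops out. Then M2 = (M1 ⊕ M2) ⊕ M1 over the first 10 bytes.
byte 0: (58 ^ c1) ^ 6b = 99 ^ 6b = f2
byte 1: (95 ^ ca) ^ 65 = 5f ^ 65 = 3a
byte 2: (a9 ^ 2a) ^ 72 = 83 ^ 72 = f1
byte 3: (49 ^ 37) ^ 6e = 7e ^ 6e = 10
byte 4: (7b ^ e2) ^ 65 = 99 ^ 65 = fc
byte 5: (de ^ f3) ^ 6c = 2d ^ 6c = 41
byte 6: (6f ^ 4b) ^ 20 = 24 ^ 20 = 04
byte 7: (f6 ^ 87) ^ 46 = 71 ^ 46 = 37
byte 8: (55 ^ e8) ^ 72 = bd ^ 72 = cf
byte 9: (ec ^ 51) ^ 6f = bd ^ 6f = d2

11110010 00111010 11110001 00010000 11111100 01000001 00000100 00110111 11001111 11010010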